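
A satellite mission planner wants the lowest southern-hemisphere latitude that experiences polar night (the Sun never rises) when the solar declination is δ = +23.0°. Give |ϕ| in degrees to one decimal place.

|ϕ| = 67.0°

Polar night requires cos h₀ = −tan ϕ tan δ ≥ 1, i.e. tan ϕ tan δ ≤ −1.
The boundary is |tan ϕ| · |tan δ| = 1, so |ϕ| = 90° − |δ| = 90° − 23.0° = 67.0° in the southern hemisphere.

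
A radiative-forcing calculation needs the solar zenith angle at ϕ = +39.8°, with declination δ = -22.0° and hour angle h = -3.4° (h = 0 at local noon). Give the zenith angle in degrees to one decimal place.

cos θ_z = sin ϕ sin δ + cos ϕ cos δ cos h = -0.239789 + 0.711086 = 0.471297.
θ_z = arccos(0.471297) = 61.9°.

θ_z = 61.9°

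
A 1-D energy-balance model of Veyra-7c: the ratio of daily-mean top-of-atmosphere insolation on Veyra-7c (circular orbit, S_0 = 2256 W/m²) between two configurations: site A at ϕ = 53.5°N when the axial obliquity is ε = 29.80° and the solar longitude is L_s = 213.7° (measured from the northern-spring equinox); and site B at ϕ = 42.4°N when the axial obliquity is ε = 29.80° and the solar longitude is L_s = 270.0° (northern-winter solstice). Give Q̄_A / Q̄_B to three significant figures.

— Configuration A (ϕ=+53.5°):
Solar declination: sin δ = sin ε · sin L_s = sin 29.80° × sin 213.7° = -0.27574, so δ = -16.006°.
cos h₀ = −tan(+53.5°) tan(-16.006°) = 0.3877, h₀ = 1.1727 rad.
Bracket: h₀ sin ϕ sin δ + cos ϕ cos δ sin h₀ = 1.1727×0.80386×-0.27574 + 0.59482×0.96123×0.92180 = -0.259936 + 0.527047 = 0.267111.
Q̄ = (S_0/π) × [bracket] = (2256/π) × 0.267111 = 191.81 W/m².
— Configuration B (ϕ=+42.4°):
Solar declination: sin δ = sin ε · sin L_s = sin 29.80° × sin 270.0° = -0.49697, so δ = -29.800°.
cos h₀ = −tan(+42.4°) tan(-29.800°) = 0.5230, h₀ = 1.0205 rad.
Bracket: h₀ sin ϕ sin δ + cos ϕ cos δ sin h₀ = 1.0205×0.67430×-0.49697 + 0.73846×0.86777×0.85236 = -0.341977 + 0.546204 = 0.204227.
Q̄ = (S_0/π) × [bracket] = (2256/π) × 0.204227 = 146.66 W/m².
Ratio Q̄_A / Q̄_B = 191.81 / 146.66 = 1.308.

Q̄_A / Q̄_B ≈ 1.31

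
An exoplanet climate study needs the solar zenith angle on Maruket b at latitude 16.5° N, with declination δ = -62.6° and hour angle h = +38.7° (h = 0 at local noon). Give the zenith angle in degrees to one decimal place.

cos θ_z = sin φ sin δ + cos φ cos δ cos h = -0.252153 + 0.344364 = 0.092211.
θ_z = arccos(0.092211) = 84.7°.

θ_z = 84.7°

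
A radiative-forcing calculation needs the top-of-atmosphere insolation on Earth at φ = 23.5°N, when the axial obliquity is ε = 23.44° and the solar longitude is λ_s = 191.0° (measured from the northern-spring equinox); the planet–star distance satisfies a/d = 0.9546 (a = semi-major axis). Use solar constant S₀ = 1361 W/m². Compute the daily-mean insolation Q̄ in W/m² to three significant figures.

Solar declination: sin δ = sin ε · sin λ_s = sin 23.44° × sin 191.0° = -0.07590, so δ = -4.353°.
cos H₀ = −tan(+23.5°) tan(-4.353°) = 0.0331, H₀ = 1.5377 rad.
Bracket: H₀ sin φ sin δ + cos φ cos δ sin H₀ = 1.5377×0.39875×-0.07590 + 0.91706×0.99712×0.99945 = -0.046539 + 0.913916 = 0.867377.
Inverse-square distance factor (a/d)² = 0.9546² = 0.911261.
Q̄ = (S₀/π) × 0.911261 × [bracket] = (1361/π) × 0.911261 × 0.867377 = 342.4 W/m².

Q̄ ≈ 342 W/m²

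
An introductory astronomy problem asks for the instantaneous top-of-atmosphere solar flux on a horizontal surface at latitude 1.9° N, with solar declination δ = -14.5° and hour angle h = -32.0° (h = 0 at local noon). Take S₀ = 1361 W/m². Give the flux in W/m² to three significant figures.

1.11e+03 W/m²

cos θ_z = sin φ sin δ + cos φ cos δ cos h = -0.008301 + 0.820584 = 0.812283.
Flux = S₀ · cos θ_z = 1361 × 0.812283 = 1106 W/m².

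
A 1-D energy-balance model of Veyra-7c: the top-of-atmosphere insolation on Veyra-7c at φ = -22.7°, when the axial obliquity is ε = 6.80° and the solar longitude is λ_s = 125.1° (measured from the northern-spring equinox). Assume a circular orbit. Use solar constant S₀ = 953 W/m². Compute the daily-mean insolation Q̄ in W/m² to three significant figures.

Q̄ ≈ 261 W/m²

Solar declination: sin δ = sin ε · sin λ_s = sin 6.80° × sin 125.1° = 0.09687, so δ = +5.559°.
cos H₀ = −tan(-22.7°) tan(+5.559°) = 0.0407, H₀ = 1.5301 rad.
Bracket: H₀ sin φ sin δ + cos φ cos δ sin H₀ = 1.5301×-0.38591×0.09687 + 0.92254×0.99530×0.99917 = -0.057200 + 0.917442 = 0.860242.
Q̄ = (S₀/π) × [bracket] = (953/π) × 0.860242 = 261.0 W/m².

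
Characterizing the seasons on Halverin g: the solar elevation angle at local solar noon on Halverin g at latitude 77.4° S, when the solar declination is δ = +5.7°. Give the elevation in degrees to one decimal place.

At local noon the hour angle is zero, so the zenith angle equals |ϕ − δ| = |-77.4° − (+5.700°)| = 83.100°.
Elevation = 90° − 83.100° = 6.9°.

6.9°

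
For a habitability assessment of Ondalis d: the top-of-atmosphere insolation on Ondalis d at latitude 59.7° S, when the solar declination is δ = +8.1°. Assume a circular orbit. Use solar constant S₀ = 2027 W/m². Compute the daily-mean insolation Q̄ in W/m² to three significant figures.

cos H₀ = −tan(-59.7°) tan(+8.100°) = 0.2436, H₀ = 1.3248 rad.
Bracket: H₀ sin φ sin δ + cos φ cos δ sin H₀ = 1.3248×-0.86340×0.14090 + 0.50453×0.99002×0.96989 = -0.161166 + 0.484455 = 0.323289.
Q̄ = (S₀/π) × [bracket] = (2027/π) × 0.323289 = 208.6 W/m².

Q̄ ≈ 209 W/m²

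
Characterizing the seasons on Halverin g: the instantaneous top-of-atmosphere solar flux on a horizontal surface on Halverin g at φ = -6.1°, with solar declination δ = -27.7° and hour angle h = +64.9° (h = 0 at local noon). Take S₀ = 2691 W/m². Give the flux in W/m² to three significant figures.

1.14e+03 W/m²

cos θ_z = sin φ sin δ + cos φ cos δ cos h = 0.049396 + 0.373457 = 0.422853.
Flux = S₀ · cos θ_z = 2691 × 0.422853 = 1138 W/m².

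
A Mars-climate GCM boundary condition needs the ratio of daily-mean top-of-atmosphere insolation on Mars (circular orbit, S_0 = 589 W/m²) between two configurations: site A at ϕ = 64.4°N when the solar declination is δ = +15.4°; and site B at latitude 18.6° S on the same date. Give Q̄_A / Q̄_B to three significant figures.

— Configuration A (ϕ=+64.4°):
cos h₀ = −tan(+64.4°) tan(+15.400°) = -0.5749, h₀ = 2.1833 rad.
Bracket: h₀ sin ϕ sin δ + cos ϕ cos δ sin h₀ = 2.1833×0.90183×0.26556 + 0.43209×0.96410×0.81822 = 0.522878 + 0.340852 = 0.863730.
Q̄ = (S_0/π) × [bracket] = (589/π) × 0.863730 = 161.94 W/m².
— Configuration B (ϕ=-18.6°):
cos h₀ = −tan(-18.6°) tan(+15.400°) = 0.0927, h₀ = 1.4780 rad.
Bracket: h₀ sin ϕ sin δ + cos ϕ cos δ sin h₀ = 1.4780×-0.31896×0.26556 + 0.94777×0.96410×0.99569 = -0.125191 + 0.909807 = 0.784616.
Q̄ = (S_0/π) × [bracket] = (589/π) × 0.784616 = 147.10 W/m².
Ratio Q̄_A / Q̄_B = 161.94 / 147.10 = 1.101.

Q̄_A / Q̄_B ≈ 1.10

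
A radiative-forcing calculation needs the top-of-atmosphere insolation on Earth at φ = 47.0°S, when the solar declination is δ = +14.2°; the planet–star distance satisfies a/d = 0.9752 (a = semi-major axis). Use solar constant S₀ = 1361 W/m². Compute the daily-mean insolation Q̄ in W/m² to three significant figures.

Q̄ ≈ 166 W/m²

cos H₀ = −tan(-47.0°) tan(+14.200°) = 0.2714, H₀ = 1.2960 rad.
Bracket: H₀ sin φ sin δ + cos φ cos δ sin H₀ = 1.2960×-0.73135×0.24531 + 0.68200×0.96945×0.96248 = -0.232512 + 0.636358 = 0.403846.
Inverse-square distance factor (a/d)² = 0.9752² = 0.951015.
Q̄ = (S₀/π) × 0.951015 × [bracket] = (1361/π) × 0.951015 × 0.403846 = 166.4 W/m².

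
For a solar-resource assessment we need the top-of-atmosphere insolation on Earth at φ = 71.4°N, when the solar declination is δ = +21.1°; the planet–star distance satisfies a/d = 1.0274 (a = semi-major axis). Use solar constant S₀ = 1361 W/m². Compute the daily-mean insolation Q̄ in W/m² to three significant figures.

Q̄ ≈ 490 W/m²

cos H₀ = −tan(+71.4°) tan(+21.100°) = -1.1466 ≤ −1 ⇒ polar day, H₀ = π.
Bracket: H₀ sin φ sin δ + cos φ cos δ sin H₀ = 3.1416×0.94777×0.36000 + 0.31896×0.93295×0.00000 = 1.071905 + 0.000000 = 1.071905.
Inverse-square distance factor (a/d)² = 1.0274² = 1.055551.
Q̄ = (S₀/π) × 1.055551 × [bracket] = (1361/π) × 1.055551 × 1.071905 = 490.2 W/m².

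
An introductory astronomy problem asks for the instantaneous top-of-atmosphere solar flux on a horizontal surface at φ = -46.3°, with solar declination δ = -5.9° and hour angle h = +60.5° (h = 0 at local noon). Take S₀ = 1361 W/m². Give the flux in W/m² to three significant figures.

cos θ_z = sin φ sin δ + cos φ cos δ cos h = 0.074316 + 0.338405 = 0.412721.
Flux = S₀ · cos θ_z = 1361 × 0.412721 = 561.7 W/m².

562 W/m²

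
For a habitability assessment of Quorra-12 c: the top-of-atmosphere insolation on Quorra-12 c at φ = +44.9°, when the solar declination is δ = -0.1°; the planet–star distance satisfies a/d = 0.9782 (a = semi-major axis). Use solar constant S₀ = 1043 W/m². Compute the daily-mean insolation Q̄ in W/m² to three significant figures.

Q̄ ≈ 224 W/m²

cos H₀ = −tan(+44.9°) tan(-0.100°) = 0.0017, H₀ = 1.5691 rad.
Bracket: H₀ sin φ sin δ + cos φ cos δ sin H₀ = 1.5691×0.70587×-0.00175 + 0.70834×1.00000×1.00000 = -0.001938 + 0.708340 = 0.706402.
Inverse-square distance factor (a/d)² = 0.9782² = 0.956875.
Q̄ = (S₀/π) × 0.956875 × [bracket] = (1043/π) × 0.956875 × 0.706402 = 224.4 W/m².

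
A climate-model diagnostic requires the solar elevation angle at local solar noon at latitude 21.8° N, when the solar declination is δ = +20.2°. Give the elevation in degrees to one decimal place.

88.4°

At local noon the hour angle is zero, so the zenith angle equals |ϕ − δ| = |+21.8° − (+20.200°)| = 1.600°.
Elevation = 90° − 1.600° = 88.4°.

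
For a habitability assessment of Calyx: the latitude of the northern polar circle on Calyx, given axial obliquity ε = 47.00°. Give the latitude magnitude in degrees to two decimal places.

The polar circle is the lowest latitude that experiences at least one full rotation of continuous daylight at the northern-summer solstice; it lies at |ϕ| = 90° − ε = 90° − 47.00° = 43.00°.

43.00°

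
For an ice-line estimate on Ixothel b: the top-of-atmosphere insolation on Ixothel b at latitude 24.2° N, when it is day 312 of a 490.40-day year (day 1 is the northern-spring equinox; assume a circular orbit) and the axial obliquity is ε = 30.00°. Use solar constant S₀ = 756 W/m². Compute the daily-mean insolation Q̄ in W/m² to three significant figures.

Q̄ ≈ 149 W/m²

Solar longitude: λ_s = 360° × (312 − 1)/490.40 = 228.303°.
sin δ = sin 30.00° × sin 228.303° = -0.37334, so δ = -21.922°.
cos H₀ = −tan(+24.2°) tan(-21.922°) = 0.1809, H₀ = 1.3889 rad.
Bracket: H₀ sin φ sin δ + cos φ cos δ sin H₀ = 1.3889×0.40992×-0.37334 + 0.91212×0.92769×0.98351 = -0.212557 + 0.832211 = 0.619654.
Q̄ = (S₀/π) × [bracket] = (756/π) × 0.619654 = 149.1 W/m².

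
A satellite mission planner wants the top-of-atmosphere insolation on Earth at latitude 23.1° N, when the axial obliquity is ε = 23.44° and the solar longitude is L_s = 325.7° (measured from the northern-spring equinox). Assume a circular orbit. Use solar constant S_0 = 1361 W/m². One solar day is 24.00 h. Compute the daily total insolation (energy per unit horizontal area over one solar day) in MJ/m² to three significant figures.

28.5 MJ/m²

Solar declination: sin δ = sin ε · sin L_s = sin 23.44° × sin 325.7° = -0.22416, so δ = -12.954°.
cos h₀ = −tan(+23.1°) tan(-12.954°) = 0.0981, h₀ = 1.4725 rad.
Bracket: h₀ sin ϕ sin δ + cos ϕ cos δ sin h₀ = 1.4725×0.39234×-0.22416 + 0.91982×0.97455×0.99518 = -0.129502 + 0.892090 = 0.762588.
Q̄ = (S_0/π) × [bracket] = (1361/π) × 0.762588 = 330.37 W/m².
Daily total = Q̄ × 24.00 h × 3600 s/h = 330.37 × 24.00 × 3600 / 10⁶ = 28.54 MJ/m².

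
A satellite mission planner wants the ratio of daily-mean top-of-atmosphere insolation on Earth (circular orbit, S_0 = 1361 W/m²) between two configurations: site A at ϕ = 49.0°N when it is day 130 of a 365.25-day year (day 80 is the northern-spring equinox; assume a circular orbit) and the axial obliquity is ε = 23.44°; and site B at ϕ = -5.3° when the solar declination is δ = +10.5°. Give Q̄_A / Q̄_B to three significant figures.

Q̄_A / Q̄_B ≈ 1.08

— Configuration A (ϕ=+49.0°):
Solar longitude: L_s = 360° × (130 − 80)/365.25 = 49.281°.
sin δ = sin 23.44° × sin 49.281° = 0.30149, so δ = +17.547°.
cos h₀ = −tan(+49.0°) tan(+17.547°) = -0.3638, h₀ = 1.9431 rad.
Bracket: h₀ sin ϕ sin δ + cos ϕ cos δ sin h₀ = 1.9431×0.75471×0.30149 + 0.65606×0.95347×0.93150 = 0.442128 + 0.582684 = 1.024812.
Q̄ = (S_0/π) × [bracket] = (1361/π) × 1.024812 = 443.97 W/m².
— Configuration B (ϕ=-5.3°):
cos h₀ = −tan(-5.3°) tan(+10.500°) = 0.0172, h₀ = 1.5536 rad.
Bracket: h₀ sin ϕ sin δ + cos ϕ cos δ sin h₀ = 1.5536×-0.09237×0.18224 + 0.99572×0.98325×0.99985 = -0.026153 + 0.978895 = 0.952742.
Q̄ = (S_0/π) × [bracket] = (1361/π) × 0.952742 = 412.75 W/m².
Ratio Q̄_A / Q̄_B = 443.97 / 412.75 = 1.076.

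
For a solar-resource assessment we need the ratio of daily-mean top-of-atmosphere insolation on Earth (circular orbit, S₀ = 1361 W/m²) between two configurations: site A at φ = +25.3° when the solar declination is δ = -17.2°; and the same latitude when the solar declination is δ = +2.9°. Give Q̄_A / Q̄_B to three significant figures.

— Configuration A (φ=+25.3°):
cos H₀ = −tan(+25.3°) tan(-17.200°) = 0.1463, H₀ = 1.4239 rad.
Bracket: H₀ sin φ sin δ + cos φ cos δ sin H₀ = 1.4239×0.42736×-0.29571 + 0.90408×0.95528×0.98924 = -0.179945 + 0.854357 = 0.674412.
Q̄ = (S₀/π) × [bracket] = (1361/π) × 0.674412 = 292.17 W/m².
— Configuration B (φ=+25.3°):
cos H₀ = −tan(+25.3°) tan(+2.900°) = -0.0239, H₀ = 1.5947 rad.
Bracket: H₀ sin φ sin δ + cos φ cos δ sin H₀ = 1.5947×0.42736×0.05059 + 0.90408×0.99872×0.99971 = 0.034478 + 0.902661 = 0.937139.
Q̄ = (S₀/π) × [bracket] = (1361/π) × 0.937139 = 405.99 W/m².
Ratio Q̄_A / Q̄_B = 292.17 / 405.99 = 0.7196.

Q̄_A / Q̄_B ≈ 0.720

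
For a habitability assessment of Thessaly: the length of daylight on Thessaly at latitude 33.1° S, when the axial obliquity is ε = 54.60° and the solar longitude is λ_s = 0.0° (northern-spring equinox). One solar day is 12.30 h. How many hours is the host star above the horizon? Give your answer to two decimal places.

Solar declination: sin δ = sin ε · sin λ_s = sin 54.60° × sin 0.0° = 0.00000, so δ = +0.000°.
cos H₀ = −tan φ · tan δ = −tan(-33.1°) × tan(+0.000°) = 0.0000, so H₀ = 1.5708 rad = 90.00°.
Daylight = 2H₀/(2π) × 12.30 h = (1.5708/π) × 12.30 = 6.15 h.

6.15 h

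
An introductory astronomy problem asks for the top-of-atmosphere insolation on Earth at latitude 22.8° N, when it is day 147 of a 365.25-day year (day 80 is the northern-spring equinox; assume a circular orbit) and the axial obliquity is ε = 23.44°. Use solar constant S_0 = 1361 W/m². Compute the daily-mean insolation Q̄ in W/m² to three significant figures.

Solar longitude: L_s = 360° × (147 − 80)/365.25 = 66.037°.
sin δ = sin 23.44° × sin 66.037° = 0.36350, so δ = +21.315°.
cos h₀ = −tan(+22.8°) tan(+21.315°) = -0.1640, h₀ = 1.7356 rad.
Bracket: h₀ sin ϕ sin δ + cos ϕ cos δ sin h₀ = 1.7356×0.38752×0.36350 + 0.92186×0.93159×0.98646 = 0.244483 + 0.847167 = 1.091650.
Q̄ = (S_0/π) × [bracket] = (1361/π) × 1.091650 = 472.9 W/m².

Q̄ ≈ 473 W/m²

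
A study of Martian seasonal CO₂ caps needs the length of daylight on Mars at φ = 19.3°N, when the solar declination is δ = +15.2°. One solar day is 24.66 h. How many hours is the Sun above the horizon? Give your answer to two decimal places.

13.08 h

cos H₀ = −tan φ · tan δ = −tan(+19.3°) × tan(+15.200°) = -0.0951, so H₀ = 1.6661 rad = 95.46°.
Daylight = 2H₀/(2π) × 24.66 h = (1.6661/π) × 24.66 = 13.08 h.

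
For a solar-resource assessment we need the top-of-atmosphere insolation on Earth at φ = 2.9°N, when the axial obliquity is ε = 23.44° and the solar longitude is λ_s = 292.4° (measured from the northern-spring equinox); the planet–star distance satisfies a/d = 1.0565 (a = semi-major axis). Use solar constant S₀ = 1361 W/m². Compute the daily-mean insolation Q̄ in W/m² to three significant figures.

Solar declination: sin δ = sin ε · sin λ_s = sin 23.44° × sin 292.4° = -0.36777, so δ = -21.578°.
cos H₀ = −tan(+2.9°) tan(-21.578°) = 0.0200, H₀ = 1.5508 rad.
Bracket: H₀ sin φ sin δ + cos φ cos δ sin H₀ = 1.5508×0.05059×-0.36777 + 0.99872×0.92992×0.99980 = -0.028853 + 0.928544 = 0.899691.
Inverse-square distance factor (a/d)² = 1.0565² = 1.116192.
Q̄ = (S₀/π) × 1.116192 × [bracket] = (1361/π) × 1.116192 × 0.899691 = 435.1 W/m².

Q̄ ≈ 435 W/m²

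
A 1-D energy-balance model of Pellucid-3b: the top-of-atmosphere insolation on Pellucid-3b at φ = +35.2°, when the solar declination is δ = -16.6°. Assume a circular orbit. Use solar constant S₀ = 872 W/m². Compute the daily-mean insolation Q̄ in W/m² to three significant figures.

cos H₀ = −tan(+35.2°) tan(-16.600°) = 0.2103, H₀ = 1.3589 rad.
Bracket: H₀ sin φ sin δ + cos φ cos δ sin H₀ = 1.3589×0.57643×-0.28569 + 0.81714×0.95832×0.97764 = -0.223784 + 0.765572 = 0.541788.
Q̄ = (S₀/π) × [bracket] = (872/π) × 0.541788 = 150.4 W/m².

Q̄ ≈ 150 W/m²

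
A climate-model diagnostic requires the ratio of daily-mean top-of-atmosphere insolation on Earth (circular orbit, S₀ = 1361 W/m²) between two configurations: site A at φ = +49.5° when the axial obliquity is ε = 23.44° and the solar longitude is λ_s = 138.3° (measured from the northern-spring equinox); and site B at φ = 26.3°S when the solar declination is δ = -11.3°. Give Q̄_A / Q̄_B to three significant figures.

— Configuration A (φ=+49.5°):
Solar declination: sin δ = sin ε · sin λ_s = sin 23.44° × sin 138.3° = 0.26462, so δ = +15.344°.
cos H₀ = −tan(+49.5°) tan(+15.344°) = -0.3213, H₀ = 1.8979 rad.
Bracket: H₀ sin φ sin δ + cos φ cos δ sin H₀ = 1.8979×0.76041×0.26462 + 0.64945×0.96435×0.94698 = 0.381895 + 0.593091 = 0.974986.
Q̄ = (S₀/π) × [bracket] = (1361/π) × 0.974986 = 422.38 W/m².
— Configuration B (φ=-26.3°):
cos H₀ = −tan(-26.3°) tan(-11.300°) = -0.0988, H₀ = 1.6697 rad.
Bracket: H₀ sin φ sin δ + cos φ cos δ sin H₀ = 1.6697×-0.44307×-0.19595 + 0.89649×0.98061×0.99511 = 0.144963 + 0.874808 = 1.019771.
Q̄ = (S₀/π) × [bracket] = (1361/π) × 1.019771 = 441.78 W/m².
Ratio Q̄_A / Q̄_B = 422.38 / 441.78 = 0.9561.

Q̄_A / Q̄_B ≈ 0.956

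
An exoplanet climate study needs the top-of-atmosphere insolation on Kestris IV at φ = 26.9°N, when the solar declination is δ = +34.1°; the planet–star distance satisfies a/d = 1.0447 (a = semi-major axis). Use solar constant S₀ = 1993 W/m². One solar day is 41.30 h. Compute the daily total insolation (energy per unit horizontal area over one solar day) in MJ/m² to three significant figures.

122 MJ/m²

cos H₀ = −tan(+26.9°) tan(+34.100°) = -0.3435, H₀ = 1.9214 rad.
Bracket: H₀ sin φ sin δ + cos φ cos δ sin H₀ = 1.9214×0.45243×0.56064 + 0.89180×0.82806×0.93916 = 0.487364 + 0.693536 = 1.180900.
Inverse-square distance factor (a/d)² = 1.0447² = 1.091398.
Q̄ = (S₀/π) × 1.091398 × [bracket] = (1993/π) × 1.091398 × 1.180900 = 817.62 W/m².
Daily total = Q̄ × 41.30 h × 3600 s/h = 817.62 × 41.30 × 3600 / 10⁶ = 121.6 MJ/m².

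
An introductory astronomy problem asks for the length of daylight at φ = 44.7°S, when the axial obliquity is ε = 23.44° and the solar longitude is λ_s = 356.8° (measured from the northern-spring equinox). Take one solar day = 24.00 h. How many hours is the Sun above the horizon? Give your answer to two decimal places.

Solar declination: sin δ = sin ε · sin λ_s = sin 23.44° × sin 356.8° = -0.02221, so δ = -1.272°.
cos H₀ = −tan φ · tan δ = −tan(-44.7°) × tan(-1.272°) = -0.0220, so H₀ = 1.5928 rad = 91.26°.
Daylight = 2H₀/(2π) × 24.00 h = (1.5928/π) × 24.00 = 12.17 h.

12.17 h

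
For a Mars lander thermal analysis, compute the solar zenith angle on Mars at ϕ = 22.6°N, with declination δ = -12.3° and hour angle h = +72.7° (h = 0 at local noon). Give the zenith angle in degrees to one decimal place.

θ_z = 79.3°

cos θ_z = sin ϕ sin δ + cos ϕ cos δ cos h = -0.081867 + 0.268238 = 0.186371.
θ_z = arccos(0.186371) = 79.3°.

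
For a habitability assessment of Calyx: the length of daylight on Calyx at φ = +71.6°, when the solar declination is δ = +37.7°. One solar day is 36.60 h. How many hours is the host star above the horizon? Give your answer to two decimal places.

36.60 h

Sunrise equation: cos H₀ = −tan φ · tan δ = -2.3234 ≤ −1, so the host star never sets (polar day) and H₀ = π.
Daylight = 2H₀/(2π) × 36.60 h = (3.1416/π) × 36.60 = 36.60 h.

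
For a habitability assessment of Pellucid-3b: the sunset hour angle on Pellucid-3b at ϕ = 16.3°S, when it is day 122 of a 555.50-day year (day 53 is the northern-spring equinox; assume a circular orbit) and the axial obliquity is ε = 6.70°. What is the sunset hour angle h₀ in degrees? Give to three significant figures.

Solar longitude: L_s = 360° × (122 − 53)/555.50 = 44.716°.
sin δ = sin 6.70° × sin 44.716° = 0.08209, so δ = +4.709°.
cos h₀ = −tan ϕ · tan δ = −tan(-16.3°) × tan(+4.709°) = 0.0241, so h₀ = 1.5467 rad = 88.62°.

h₀ = 88.6°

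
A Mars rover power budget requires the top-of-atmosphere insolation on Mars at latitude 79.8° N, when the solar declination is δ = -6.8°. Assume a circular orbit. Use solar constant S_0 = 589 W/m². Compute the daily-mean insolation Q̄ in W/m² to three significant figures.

cos h₀ = −tan(+79.8°) tan(-6.800°) = 0.6627, h₀ = 0.8463 rad.
Bracket: h₀ sin ϕ sin δ + cos ϕ cos δ sin h₀ = 0.8463×0.98420×-0.11840 + 0.17708×0.99297×0.74886 = -0.098619 + 0.131676 = 0.033057.
Q̄ = (S_0/π) × [bracket] = (589/π) × 0.033057 = 6.198 W/m².

Q̄ ≈ 6.20 W/m²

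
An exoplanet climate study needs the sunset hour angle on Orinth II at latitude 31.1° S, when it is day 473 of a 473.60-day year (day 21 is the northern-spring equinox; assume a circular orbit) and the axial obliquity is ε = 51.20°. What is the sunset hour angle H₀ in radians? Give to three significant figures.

H₀ = 1.71 rad

Solar longitude: λ_s = 360° × (473 − 21)/473.60 = 343.581°.
sin δ = sin 51.20° × sin 343.581° = -0.22029, so δ = -12.726°.
cos H₀ = −tan φ · tan δ = −tan(-31.1°) × tan(-12.726°) = -0.1362, so H₀ = 1.7075 rad = 97.83°.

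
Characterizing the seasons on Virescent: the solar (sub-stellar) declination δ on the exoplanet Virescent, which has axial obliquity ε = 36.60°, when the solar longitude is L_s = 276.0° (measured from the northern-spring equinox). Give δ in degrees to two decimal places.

δ = -36.37°

sin δ = sin ε · sin L_s = sin 36.60° × sin 276.0° = -0.592959.
δ = arcsin(-0.592959) = -36.37°.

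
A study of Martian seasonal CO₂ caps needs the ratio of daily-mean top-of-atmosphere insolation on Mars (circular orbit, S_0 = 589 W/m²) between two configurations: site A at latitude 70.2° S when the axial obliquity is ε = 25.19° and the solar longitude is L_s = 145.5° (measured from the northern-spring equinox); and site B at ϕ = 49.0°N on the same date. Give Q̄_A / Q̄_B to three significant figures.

— Configuration A (ϕ=-70.2°):
Solar declination: sin δ = sin ε · sin L_s = sin 25.19° × sin 145.5° = 0.24107, so δ = +13.950°.
cos h₀ = −tan(-70.2°) tan(+13.950°) = 0.6900, h₀ = 0.8094 rad.
Bracket: h₀ sin ϕ sin δ + cos ϕ cos δ sin h₀ = 0.8094×-0.94088×0.24107 + 0.33874×0.97051×0.72385 = -0.183586 + 0.237966 = 0.054380.
Q̄ = (S_0/π) × [bracket] = (589/π) × 0.054380 = 10.195 W/m².
— Configuration B (ϕ=+49.0°):
cos h₀ = −tan(+49.0°) tan(+13.950°) = -0.2858, h₀ = 1.8606 rad.
Bracket: h₀ sin ϕ sin δ + cos ϕ cos δ sin h₀ = 1.8606×0.75471×0.24107 + 0.65606×0.97051×0.95830 = 0.338514 + 0.610162 = 0.948676.
Q̄ = (S_0/π) × [bracket] = (589/π) × 0.948676 = 177.86 W/m².
Ratio Q̄_A / Q̄_B = 10.195 / 177.86 = 0.05732.

Q̄_A / Q̄_B ≈ 0.0573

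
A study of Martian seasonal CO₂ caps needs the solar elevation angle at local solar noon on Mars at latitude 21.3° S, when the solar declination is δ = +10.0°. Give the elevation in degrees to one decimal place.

At local noon the hour angle is zero, so the zenith angle equals |φ − δ| = |-21.3° − (+10.000°)| = 31.300°.
Elevation = 90° − 31.300° = 58.7°.

58.7°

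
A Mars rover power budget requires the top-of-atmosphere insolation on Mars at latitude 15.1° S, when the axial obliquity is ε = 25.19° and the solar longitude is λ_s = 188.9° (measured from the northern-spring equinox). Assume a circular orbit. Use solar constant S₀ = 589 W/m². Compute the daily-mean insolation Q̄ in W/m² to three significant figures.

Q̄ ≈ 186 W/m²

Solar declination: sin δ = sin ε · sin λ_s = sin 25.19° × sin 188.9° = -0.06585, so δ = -3.776°.
cos H₀ = −tan(-15.1°) tan(-3.776°) = -0.0178, H₀ = 1.5886 rad.
Bracket: H₀ sin φ sin δ + cos φ cos δ sin H₀ = 1.5886×-0.26050×-0.06585 + 0.96547×0.99783×0.99984 = 0.027251 + 0.963221 = 0.990472.
Q̄ = (S₀/π) × [bracket] = (589/π) × 0.990472 = 185.7 W/m².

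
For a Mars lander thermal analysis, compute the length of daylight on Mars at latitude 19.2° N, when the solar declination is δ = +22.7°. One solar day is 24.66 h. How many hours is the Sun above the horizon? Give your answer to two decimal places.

13.48 h

cos H₀ = −tan φ · tan δ = −tan(+19.2°) × tan(+22.700°) = -0.1457, so H₀ = 1.7170 rad = 98.38°.
Daylight = 2H₀/(2π) × 24.66 h = (1.7170/π) × 24.66 = 13.48 h.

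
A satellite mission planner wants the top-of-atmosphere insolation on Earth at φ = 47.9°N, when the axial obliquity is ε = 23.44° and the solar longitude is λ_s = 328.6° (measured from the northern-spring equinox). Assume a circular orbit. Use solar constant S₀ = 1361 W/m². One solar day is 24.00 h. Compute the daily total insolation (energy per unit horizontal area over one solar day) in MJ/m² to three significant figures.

16.2 MJ/m²

Solar declination: sin δ = sin ε · sin λ_s = sin 23.44° × sin 328.6° = -0.20725, so δ = -11.961°.
cos H₀ = −tan(+47.9°) tan(-11.961°) = 0.2345, H₀ = 1.3341 rad.
Bracket: H₀ sin φ sin δ + cos φ cos δ sin H₀ = 1.3341×0.74198×-0.20725 + 0.67043×0.97829×0.97213 = -0.205152 + 0.637596 = 0.432444.
Q̄ = (S₀/π) × [bracket] = (1361/π) × 0.432444 = 187.34 W/m².
Daily total = Q̄ × 24.00 h × 3600 s/h = 187.34 × 24.00 × 3600 / 10⁶ = 16.19 MJ/m².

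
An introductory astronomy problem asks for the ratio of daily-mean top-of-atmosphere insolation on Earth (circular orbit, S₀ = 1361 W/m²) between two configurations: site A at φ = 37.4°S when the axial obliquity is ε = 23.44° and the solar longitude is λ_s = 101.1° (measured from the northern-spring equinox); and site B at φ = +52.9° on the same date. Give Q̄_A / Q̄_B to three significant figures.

— Configuration A (φ=-37.4°):
Solar declination: sin δ = sin ε · sin λ_s = sin 23.44° × sin 101.1° = 0.39035, so δ = +22.976°.
cos H₀ = −tan(-37.4°) tan(+22.976°) = 0.3242, H₀ = 1.2407 rad.
Bracket: H₀ sin φ sin δ + cos φ cos δ sin H₀ = 1.2407×-0.60738×0.39035 + 0.79441×0.92067×0.94600 = -0.294159 + 0.691894 = 0.397735.
Q̄ = (S₀/π) × [bracket] = (1361/π) × 0.397735 = 172.31 W/m².
— Configuration B (φ=+52.9°):
cos H₀ = −tan(+52.9°) tan(+22.976°) = -0.5606, H₀ = 2.1659 rad.
Bracket: H₀ sin φ sin δ + cos φ cos δ sin H₀ = 2.1659×0.79758×0.39035 + 0.60321×0.92067×0.82808 = 0.674321 + 0.459880 = 1.134201.
Q̄ = (S₀/π) × [bracket] = (1361/π) × 1.134201 = 491.36 W/m².
Ratio Q̄_A / Q̄_B = 172.31 / 491.36 = 0.3507.

Q̄_A / Q̄_B ≈ 0.351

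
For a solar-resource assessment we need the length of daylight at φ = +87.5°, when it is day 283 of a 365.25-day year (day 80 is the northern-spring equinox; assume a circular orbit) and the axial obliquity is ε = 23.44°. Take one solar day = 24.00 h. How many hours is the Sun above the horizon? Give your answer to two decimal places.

0.00 h

Solar longitude: λ_s = 360° × (283 − 80)/365.25 = 200.082°.
sin δ = sin 23.44° × sin 200.082° = -0.13659, so δ = -7.850°.
cos H₀ = −tan φ · tan δ = 3.1580 ≥ 1, so the Sun never rises (polar night) and H₀ = 0.
Daylight = 2H₀/(2π) × 24.00 h = (0.0000/π) × 24.00 = 0.00 h.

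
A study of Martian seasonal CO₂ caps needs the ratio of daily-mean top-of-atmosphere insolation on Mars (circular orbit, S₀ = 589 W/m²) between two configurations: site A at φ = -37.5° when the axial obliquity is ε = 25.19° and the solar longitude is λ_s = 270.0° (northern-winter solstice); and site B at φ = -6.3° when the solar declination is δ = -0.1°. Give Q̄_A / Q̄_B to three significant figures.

Q̄_A / Q̄_B ≈ 1.18

— Configuration A (φ=-37.5°):
Solar declination: sin δ = sin ε · sin λ_s = sin 25.19° × sin 270.0° = -0.42562, so δ = -25.190°.
cos H₀ = −tan(-37.5°) tan(-25.190°) = -0.3609, H₀ = 1.9400 rad.
Bracket: H₀ sin φ sin δ + cos φ cos δ sin H₀ = 1.9400×-0.60876×-0.42562 + 0.79335×0.90490×0.93260 = 0.502655 + 0.669516 = 1.172171.
Q̄ = (S₀/π) × [bracket] = (589/π) × 1.172171 = 219.76 W/m².
— Configuration B (φ=-6.3°):
cos H₀ = −tan(-6.3°) tan(-0.100°) = -0.0002, H₀ = 1.5710 rad.
Bracket: H₀ sin φ sin δ + cos φ cos δ sin H₀ = 1.5710×-0.10973×-0.00175 + 0.99396×1.00000×1.00000 = 0.000302 + 0.993960 = 0.994262.
Q̄ = (S₀/π) × [bracket] = (589/π) × 0.994262 = 186.41 W/m².
Ratio Q̄_A / Q̄_B = 219.76 / 186.41 = 1.179.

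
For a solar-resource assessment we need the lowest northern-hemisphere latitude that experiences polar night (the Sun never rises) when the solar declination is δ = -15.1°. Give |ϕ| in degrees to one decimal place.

Polar night requires cos h₀ = −tan ϕ tan δ ≥ 1, i.e. tan ϕ tan δ ≤ −1.
The boundary is |tan ϕ| · |tan δ| = 1, so |ϕ| = 90° − |δ| = 90° − 15.1° = 74.9° in the northern hemisphere.

|ϕ| = 74.9°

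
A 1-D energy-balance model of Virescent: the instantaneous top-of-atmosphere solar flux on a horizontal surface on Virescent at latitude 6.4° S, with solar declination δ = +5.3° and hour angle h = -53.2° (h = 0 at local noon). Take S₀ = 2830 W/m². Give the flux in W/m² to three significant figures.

1.65e+03 W/m²

cos θ_z = sin φ sin δ + cos φ cos δ cos h = -0.010296 + 0.592745 = 0.582449.
Flux = S₀ · cos θ_z = 2830 × 0.582449 = 1648 W/m².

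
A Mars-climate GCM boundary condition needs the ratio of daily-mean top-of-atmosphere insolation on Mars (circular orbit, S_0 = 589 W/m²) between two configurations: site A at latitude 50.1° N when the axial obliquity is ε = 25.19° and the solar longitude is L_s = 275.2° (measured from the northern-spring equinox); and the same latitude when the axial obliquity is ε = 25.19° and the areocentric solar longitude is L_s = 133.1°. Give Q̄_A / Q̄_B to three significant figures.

— Configuration A (ϕ=+50.1°):
Solar declination: sin δ = sin ε · sin L_s = sin 25.19° × sin 275.2° = -0.42387, so δ = -25.079°.
cos h₀ = −tan(+50.1°) tan(-25.079°) = 0.5597, h₀ = 0.9768 rad.
Bracket: h₀ sin ϕ sin δ + cos ϕ cos δ sin h₀ = 0.9768×0.76717×-0.42387 + 0.64145×0.90572×0.82869 = -0.317636 + 0.481447 = 0.163811.
Q̄ = (S_0/π) × [bracket] = (589/π) × 0.163811 = 30.712 W/m².
— Configuration B (ϕ=+50.1°):
sin δ = sin 25.19° × sin 133.1° = 0.31077, so δ = +18.106°.
cos h₀ = −tan(+50.1°) tan(+18.106°) = -0.3910, h₀ = 1.9726 rad.
Bracket: h₀ sin ϕ sin δ + cos ϕ cos δ sin h₀ = 1.9726×0.76717×0.31077 + 0.64145×0.95048×0.92037 = 0.470294 + 0.561136 = 1.031430.
Q̄ = (S_0/π) × [bracket] = (589/π) × 1.031430 = 193.38 W/m².
Ratio Q̄_A / Q̄_B = 30.712 / 193.38 = 0.1588.

Q̄_A / Q̄_B ≈ 0.159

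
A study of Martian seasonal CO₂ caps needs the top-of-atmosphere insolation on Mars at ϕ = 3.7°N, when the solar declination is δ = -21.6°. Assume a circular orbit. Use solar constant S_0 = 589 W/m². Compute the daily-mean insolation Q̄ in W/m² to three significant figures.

cos h₀ = −tan(+3.7°) tan(-21.600°) = 0.0256, h₀ = 1.5452 rad.
Bracket: h₀ sin ϕ sin δ + cos ϕ cos δ sin h₀ = 1.5452×0.06453×-0.36812 + 0.99792×0.92978×0.99967 = -0.036706 + 0.927540 = 0.890834.
Q̄ = (S_0/π) × [bracket] = (589/π) × 0.890834 = 167.0 W/m².

Q̄ ≈ 167 W/m²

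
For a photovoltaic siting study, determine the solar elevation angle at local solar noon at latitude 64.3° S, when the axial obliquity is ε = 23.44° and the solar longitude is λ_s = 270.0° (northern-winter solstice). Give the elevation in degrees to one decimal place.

49.1°

Solar declination: sin δ = sin ε · sin λ_s = sin 23.44° × sin 270.0° = -0.39779, so δ = -23.440°.
At local noon the hour angle is zero, so the zenith angle equals |φ − δ| = |-64.3° − (-23.440°)| = 40.860°.
Elevation = 90° − 40.860° = 49.1°.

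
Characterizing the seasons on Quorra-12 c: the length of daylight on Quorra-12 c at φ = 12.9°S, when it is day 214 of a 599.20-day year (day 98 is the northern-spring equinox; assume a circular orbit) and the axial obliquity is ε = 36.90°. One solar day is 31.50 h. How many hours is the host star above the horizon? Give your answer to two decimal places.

14.18 h

Solar longitude: λ_s = 360° × (214 − 98)/599.20 = 69.693°.
sin δ = sin 36.90° × sin 69.693° = 0.56310, so δ = +34.271°.
cos H₀ = −tan φ · tan δ = −tan(-12.9°) × tan(+34.271°) = 0.1561, so H₀ = 1.4141 rad = 81.02°.
Daylight = 2H₀/(2π) × 31.50 h = (1.4141/π) × 31.50 = 14.18 h.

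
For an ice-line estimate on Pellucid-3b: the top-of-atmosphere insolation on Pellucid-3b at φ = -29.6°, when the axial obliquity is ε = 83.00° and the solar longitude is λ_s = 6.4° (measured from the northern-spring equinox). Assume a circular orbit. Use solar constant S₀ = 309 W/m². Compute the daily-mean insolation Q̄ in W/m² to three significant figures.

Solar declination: sin δ = sin ε · sin λ_s = sin 83.00° × sin 6.4° = 0.11064, so δ = +6.352°.
cos H₀ = −tan(-29.6°) tan(+6.352°) = 0.0632, H₀ = 1.5075 rad.
Bracket: H₀ sin φ sin δ + cos φ cos δ sin H₀ = 1.5075×-0.49394×0.11064 + 0.86949×0.99386×0.99800 = -0.082384 + 0.862423 = 0.780039.
Q̄ = (S₀/π) × [bracket] = (309/π) × 0.780039 = 76.72 W/m².

Q̄ ≈ 76.7 W/m²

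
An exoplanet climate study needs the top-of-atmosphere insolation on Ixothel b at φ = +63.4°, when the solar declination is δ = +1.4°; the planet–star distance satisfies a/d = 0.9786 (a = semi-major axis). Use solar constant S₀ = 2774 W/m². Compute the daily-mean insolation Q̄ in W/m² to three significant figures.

cos H₀ = −tan(+63.4°) tan(+1.400°) = -0.0488, H₀ = 1.6196 rad.
Bracket: H₀ sin φ sin δ + cos φ cos δ sin H₀ = 1.6196×0.89415×0.02443 + 0.44776×0.99970×0.99881 = 0.035379 + 0.447093 = 0.482472.
Inverse-square distance factor (a/d)² = 0.9786² = 0.957658.
Q̄ = (S₀/π) × 0.957658 × [bracket] = (2774/π) × 0.957658 × 0.482472 = 408.0 W/m².

Q̄ ≈ 408 W/m²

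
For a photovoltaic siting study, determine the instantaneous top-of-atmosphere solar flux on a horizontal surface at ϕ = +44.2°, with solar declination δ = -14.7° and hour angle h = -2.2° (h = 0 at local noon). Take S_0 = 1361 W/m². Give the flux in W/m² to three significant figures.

cos θ_z = sin ϕ sin δ + cos ϕ cos δ cos h = -0.176911 + 0.692933 = 0.516022.
Flux = S_0 · cos θ_z = 1361 × 0.516022 = 702.3 W/m².

702 W/m²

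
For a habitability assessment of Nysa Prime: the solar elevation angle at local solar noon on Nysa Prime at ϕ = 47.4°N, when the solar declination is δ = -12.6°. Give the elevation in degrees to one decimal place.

30.0°

At local noon the hour angle is zero, so the zenith angle equals |ϕ − δ| = |+47.4° − (-12.600°)| = 60.000°.
Elevation = 90° − 60.000° = 30.0°.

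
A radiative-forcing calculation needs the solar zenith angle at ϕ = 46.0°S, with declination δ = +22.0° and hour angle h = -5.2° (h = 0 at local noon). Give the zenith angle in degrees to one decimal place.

cos θ_z = sin ϕ sin δ + cos ϕ cos δ cos h = -0.269469 + 0.641425 = 0.371956.
θ_z = arccos(0.371956) = 68.2°.

θ_z = 68.2°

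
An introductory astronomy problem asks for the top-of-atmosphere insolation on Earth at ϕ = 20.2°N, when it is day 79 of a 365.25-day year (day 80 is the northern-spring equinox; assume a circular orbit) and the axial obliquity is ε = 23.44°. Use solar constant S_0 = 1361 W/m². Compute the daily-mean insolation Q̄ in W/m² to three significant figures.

Q̄ ≈ 405 W/m²

Solar longitude: L_s = 360° × (79 − 80)/365.25 = -0.986°, i.e. -0.986° + 360° = 359.014°.
sin δ = sin 23.44° × sin 359.014° = -0.00684, so δ = -0.392°.
cos h₀ = −tan(+20.2°) tan(-0.392°) = 0.0025, h₀ = 1.5683 rad.
Bracket: h₀ sin ϕ sin δ + cos ϕ cos δ sin h₀ = 1.5683×0.34530×-0.00684 + 0.93849×0.99998×1.00000 = -0.003704 + 0.938471 = 0.934767.
Q̄ = (S_0/π) × [bracket] = (1361/π) × 0.934767 = 405.0 W/m².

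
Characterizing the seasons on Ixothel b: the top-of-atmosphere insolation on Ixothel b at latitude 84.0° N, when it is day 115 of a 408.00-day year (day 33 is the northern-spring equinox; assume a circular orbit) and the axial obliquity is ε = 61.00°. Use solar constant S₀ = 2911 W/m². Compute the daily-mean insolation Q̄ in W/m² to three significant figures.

Q̄ ≈ 2.41e+03 W/m²

Solar longitude: λ_s = 360° × (115 − 33)/408.00 = 72.353°.
sin δ = sin 61.00° × sin 72.353° = 0.83346, so δ = +56.456°.
cos H₀ = −tan(+84.0°) tan(+56.456°) = -14.3507 ≤ −1 ⇒ polar day, H₀ = π.
Bracket: H₀ sin φ sin δ + cos φ cos δ sin H₀ = 3.1416×0.99452×0.83346 + 0.10453×0.55258×0.00000 = 2.604049 + 0.000000 = 2.604049.
Q̄ = (S₀/π) × [bracket] = (2911/π) × 2.604049 = 2413 W/m².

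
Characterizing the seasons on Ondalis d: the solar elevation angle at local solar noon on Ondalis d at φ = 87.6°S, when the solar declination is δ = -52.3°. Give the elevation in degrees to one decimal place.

At local noon the hour angle is zero, so the zenith angle equals |φ − δ| = |-87.6° − (-52.300°)| = 35.300°.
Elevation = 90° − 35.300° = 54.7°.

54.7°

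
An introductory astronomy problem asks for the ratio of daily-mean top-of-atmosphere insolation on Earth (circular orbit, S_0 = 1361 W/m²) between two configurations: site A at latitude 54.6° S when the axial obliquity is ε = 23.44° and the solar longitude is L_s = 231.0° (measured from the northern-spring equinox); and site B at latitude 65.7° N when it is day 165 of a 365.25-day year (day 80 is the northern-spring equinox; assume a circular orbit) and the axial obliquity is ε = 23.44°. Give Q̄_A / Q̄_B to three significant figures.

— Configuration A (ϕ=-54.6°):
Solar declination: sin δ = sin ε · sin L_s = sin 23.44° × sin 231.0° = -0.30914, so δ = -18.007°.
cos h₀ = −tan(-54.6°) tan(-18.007°) = -0.4574, h₀ = 2.0459 rad.
Bracket: h₀ sin ϕ sin δ + cos ϕ cos δ sin h₀ = 2.0459×-0.81513×-0.30914 + 0.57928×0.95102×0.88926 = 0.515545 + 0.489899 = 1.005444.
Q̄ = (S_0/π) × [bracket] = (1361/π) × 1.005444 = 435.58 W/m².
— Configuration B (ϕ=+65.7°):
Solar longitude: L_s = 360° × (165 − 80)/365.25 = 83.778°.
sin δ = sin 23.44° × sin 83.778° = 0.39545, so δ = +23.294°.
cos h₀ = −tan(+65.7°) tan(+23.294°) = -0.9535, h₀ = 2.8356 rad.
Bracket: h₀ sin ϕ sin δ + cos ϕ cos δ sin h₀ = 2.8356×0.91140×0.39545 + 0.41151×0.91849×0.30127 = 1.021987 + 0.113870 = 1.135857.
Q̄ = (S_0/π) × [bracket] = (1361/π) × 1.135857 = 492.08 W/m².
Ratio Q̄_A / Q̄_B = 435.58 / 492.08 = 0.8852.

Q̄_A / Q̄_B ≈ 0.885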